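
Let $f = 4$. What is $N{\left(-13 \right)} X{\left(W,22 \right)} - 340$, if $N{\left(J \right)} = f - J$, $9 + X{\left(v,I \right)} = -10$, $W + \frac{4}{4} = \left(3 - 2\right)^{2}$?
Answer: $-663$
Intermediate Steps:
$W = 0$ ($W = -1 + \left(3 - 2\right)^{2} = -1 + 1^{2} = -1 + 1 = 0$)
$X{\left(v,I \right)} = -19$ ($X{\left(v,I \right)} = -9 - 10 = -19$)
$N{\left(J \right)} = 4 - J$
$N{\left(-13 \right)} X{\left(W,22 \right)} - 340 = \left(4 - -13\right) \left(-19\right) - 340 = \left(4 + 13\right) \left(-19\right) - 340 = 17 \left(-19\right) - 340 = -323 - 340 = -663$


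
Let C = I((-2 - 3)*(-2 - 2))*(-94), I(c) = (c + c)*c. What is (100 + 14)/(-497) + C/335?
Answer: -7482518/33299 ≈ -224.71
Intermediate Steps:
I(c) = 2*c² (I(c) = (2*c)*c = 2*c²)
C = -75200 (C = (2*((-2 - 3)*(-2 - 2))²)*(-94) = (2*(-5*(-4))²)*(-94) = (2*20²)*(-94) = (2*400)*(-94) = 800*(-94) = -75200)
(100 + 14)/(-497) + C/335 = (100 + 14)/(-497) - 75200/335 = 114*(-1/497) - 75200*1/335 = -114/497 - 15040/67 = -7482518/33299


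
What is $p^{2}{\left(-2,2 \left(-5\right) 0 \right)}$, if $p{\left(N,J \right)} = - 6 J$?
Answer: $0$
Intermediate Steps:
$p^{2}{\left(-2,2 \left(-5\right) 0 \right)} = \left(- 6 \cdot 2 \left(-5\right) 0\right)^{2} = \left(- 6 \left(\left(-10\right) 0\right)\right)^{2} = \left(\left(-6\right) 0\right)^{2} = 0^{2} = 0$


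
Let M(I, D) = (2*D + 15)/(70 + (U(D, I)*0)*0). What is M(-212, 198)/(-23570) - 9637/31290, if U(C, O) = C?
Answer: -32475401/105357900 ≈ -0.30824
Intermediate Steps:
M(I, D) = 3/14 + D/35 (M(I, D) = (2*D + 15)/(70 + (D*0)*0) = (15 + 2*D)/(70 + 0*0) = (15 + 2*D)/(70 + 0) = (15 + 2*D)/70 = (15 + 2*D)*(1/70) = 3/14 + D/35)
M(-212, 198)/(-23570) - 9637/31290 = (3/14 + (1/35)*198)/(-23570) - 9637/31290 = (3/14 + 198/35)*(-1/23570) - 9637*1/31290 = (411/70)*(-1/23570) - 9637/31290 = -411/1649900 - 9637/31290 = -32475401/105357900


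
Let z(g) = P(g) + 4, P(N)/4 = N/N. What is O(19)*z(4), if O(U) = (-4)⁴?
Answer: 2048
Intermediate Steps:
P(N) = 4 (P(N) = 4*(N/N) = 4*1 = 4)
O(U) = 256
z(g) = 8 (z(g) = 4 + 4 = 8)
O(19)*z(4) = 256*8 = 2048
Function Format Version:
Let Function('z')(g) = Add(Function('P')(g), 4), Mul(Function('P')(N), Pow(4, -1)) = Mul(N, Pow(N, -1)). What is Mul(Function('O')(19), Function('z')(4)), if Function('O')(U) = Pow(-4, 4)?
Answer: 2048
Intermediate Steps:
Function('P')(N) = 4 (Function('P')(N) = Mul(4, Mul(N, Pow(N, -1))) = Mul(4, 1) = 4)
Function('O')(U) = 256
Function('z')(g) = 8 (Function('z')(g) = Add(4, 4) = 8)
Mul(Function('O')(19), Function('z')(4)) = Mul(256, 8) = 2048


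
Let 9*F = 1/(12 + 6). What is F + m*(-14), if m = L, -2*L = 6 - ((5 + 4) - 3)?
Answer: 1/162 ≈ 0.0061728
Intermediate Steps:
L = 0 (L = -(6 - ((5 + 4) - 3))/2 = -(6 - (9 - 3))/2 = -(6 - 1*6)/2 = -(6 - 6)/2 = -½*0 = 0)
m = 0
F = 1/162 (F = 1/(9*(12 + 6)) = (⅑)/18 = (⅑)*(1/18) = 1/162 ≈ 0.0061728)
F + m*(-14) = 1/162 + 0*(-14) = 1/162 + 0 = 1/162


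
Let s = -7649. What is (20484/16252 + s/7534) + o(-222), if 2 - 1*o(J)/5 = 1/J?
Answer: 17443626461/1698890631 ≈ 10.268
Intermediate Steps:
o(J) = 10 - 5/J
(20484/16252 + s/7534) + o(-222) = (20484/16252 - 7649/7534) + (10 - 5/(-222)) = (20484*(1/16252) - 7649*1/7534) + (10 - 5*(-1/222)) = (5121/4063 - 7649/7534) + (10 + 5/222) = 7503727/30610642 + 2225/222 = 17443626461/1698890631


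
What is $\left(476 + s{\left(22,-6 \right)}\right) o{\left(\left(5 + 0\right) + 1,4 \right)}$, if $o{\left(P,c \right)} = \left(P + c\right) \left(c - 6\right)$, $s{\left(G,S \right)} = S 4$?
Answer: $-9040$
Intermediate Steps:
$s{\left(G,S \right)} = 4 S$
$o{\left(P,c \right)} = \left(-6 + c\right) \left(P + c\right)$ ($o{\left(P,c \right)} = \left(P + c\right) \left(-6 + c\right) = \left(-6 + c\right) \left(P + c\right)$)
$\left(476 + s{\left(22,-6 \right)}\right) o{\left(\left(5 + 0\right) + 1,4 \right)} = \left(476 + 4 \left(-6\right)\right) \left(4^{2} - 6 \left(\left(5 + 0\right) + 1\right) - 24 + \left(\left(5 + 0\right) + 1\right) 4\right) = \left(476 - 24\right) \left(16 - 6 \left(5 + 1\right) - 24 + \left(5 + 1\right) 4\right) = 452 \left(16 - 36 - 24 + 6 \cdot 4\right) = 452 \left(16 - 36 - 24 + 24\right) = 452 \left(-20\right) = -9040$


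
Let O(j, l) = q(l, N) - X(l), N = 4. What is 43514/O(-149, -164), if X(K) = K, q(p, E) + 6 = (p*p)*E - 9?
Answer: 43514/107733 ≈ 0.40391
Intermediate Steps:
q(p, E) = -15 + E*p² (q(p, E) = -6 + ((p*p)*E - 9) = -6 + (p²*E - 9) = -6 + (E*p² - 9) = -6 + (-9 + E*p²) = -15 + E*p²)
O(j, l) = -15 - l + 4*l² (O(j, l) = (-15 + 4*l²) - l = -15 - l + 4*l²)
43514/O(-149, -164) = 43514/(-15 - 1*(-164) + 4*(-164)²) = 43514/(-15 + 164 + 4*26896) = 43514/(-15 + 164 + 107584) = 43514/107733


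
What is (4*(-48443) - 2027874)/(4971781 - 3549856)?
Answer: -2221646/1421925 ≈ -1.5624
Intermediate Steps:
(4*(-48443) - 2027874)/(4971781 - 3549856) = (-193772 - 2027874)/1421925 = -2221646*1/1421925 = -2221646/1421925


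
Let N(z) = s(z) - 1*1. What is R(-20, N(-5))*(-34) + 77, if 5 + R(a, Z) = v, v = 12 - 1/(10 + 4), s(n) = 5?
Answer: -1110/7 ≈ -158.57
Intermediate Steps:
v = 167/14 (v = 12 - 1/14 = 167/14 ≈ 11.929)
N(z) = 4 (N(z) = 5 - 1*1 = 5 - 1 = 4)
R(a, Z) = 97/14 (R(a, Z) = -5 + 167/14 = 97/14)
R(-20, N(-5))*(-34) + 77 = (97/14)*(-34) + 77 = -1649/7 + 77 = -1110/7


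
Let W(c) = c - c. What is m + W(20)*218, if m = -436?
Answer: -436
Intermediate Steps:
W(c) = 0
m + W(20)*218 = -436 + 0*218 = -436 + 0 = -436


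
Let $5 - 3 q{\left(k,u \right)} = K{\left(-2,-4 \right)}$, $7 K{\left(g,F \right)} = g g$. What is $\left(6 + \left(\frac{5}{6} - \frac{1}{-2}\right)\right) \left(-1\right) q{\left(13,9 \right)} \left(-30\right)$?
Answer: $\frac{6820}{21} \approx 324.76$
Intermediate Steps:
$K{\left(g,F \right)} = \frac{g^{2}}{7}$ ($K{\left(g,F \right)} = \frac{g g}{7} = \frac{g^{2}}{7}$)
$q{\left(k,u \right)} = \frac{31}{21}$ ($q{\left(k,u \right)} = \frac{5}{3} - \frac{\frac{1}{7} \left(-2\right)^{2}}{3} = \frac{5}{3} - \frac{\frac{1}{7} \cdot 4}{3} = \frac{5}{3} - \frac{4}{21} = \frac{31}{21}$)
$\left(6 + \left(\frac{5}{6} - \frac{1}{-2}\right)\right) \left(-1\right) q{\left(13,9 \right)} \left(-30\right) = \left(6 + \left(\frac{5}{6} - \frac{1}{-2}\right)\right) \left(-1\right) \frac{31}{21} \left(-30\right) = \left(6 + \left(5 \cdot \frac{1}{6} - - \frac{1}{2}\right)\right) \left(-1\right) \frac{31}{21} \left(-30\right) = \left(6 + \left(\frac{5}{6} + \frac{1}{2}\right)\right) \left(-1\right) \frac{31}{21} \left(-30\right) = \left(6 + \frac{4}{3}\right) \left(-1\right) \frac{31}{21} \left(-30\right) = \frac{22}{3} \left(-1\right) \frac{31}{21} \left(-30\right) = \left(- \frac{22}{3}\right) \frac{31}{21} \left(-30\right) = \left(- \frac{682}{63}\right) \left(-30\right) = \frac{6820}{21}$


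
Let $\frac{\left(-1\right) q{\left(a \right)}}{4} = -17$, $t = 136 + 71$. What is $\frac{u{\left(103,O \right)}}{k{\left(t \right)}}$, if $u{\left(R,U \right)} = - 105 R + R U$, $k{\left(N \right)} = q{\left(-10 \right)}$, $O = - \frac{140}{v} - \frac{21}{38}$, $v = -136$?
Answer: $- \frac{3477383}{21964} \approx -158.32$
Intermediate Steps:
$t = 207$
$q{\left(a \right)} = 68$ ($q{\left(a \right)} = \left(-4\right) \left(-17\right) = 68$)
$O = \frac{154}{323}$ ($O = - \frac{140}{-136} - \frac{21}{38} = \left(-140\right) \left(- \frac{1}{136}\right) - \frac{21}{38} = \frac{35}{34} - \frac{21}{38} = \frac{154}{323} \approx 0.47678$)
$k{\left(N \right)} = 68$
$\frac{u{\left(103,O \right)}}{k{\left(t \right)}} = \frac{103 \left(-105 + \frac{154}{323}\right)}{68} = 103 \left(- \frac{33761}{323}\right) \frac{1}{68} = \left(- \frac{3477383}{323}\right) \frac{1}{68} = - \frac{3477383}{21964}$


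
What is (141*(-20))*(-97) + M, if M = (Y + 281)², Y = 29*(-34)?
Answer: 770565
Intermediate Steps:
Y = -986
M = 497025 (M = (-986 + 281)² = (-705)² = 497025)
(141*(-20))*(-97) + M = (141*(-20))*(-97) + 497025 = -2820*(-97) + 497025 = 273540 + 497025 = 770565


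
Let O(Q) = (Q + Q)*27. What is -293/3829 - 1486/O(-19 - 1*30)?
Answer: 351044/723681 ≈ 0.48508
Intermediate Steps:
O(Q) = 54*Q (O(Q) = (2*Q)*27 = 54*Q)
-293/3829 - 1486/O(-19 - 1*30) = -293/3829 - 1486*1/(54*(-19 - 1*30)) = -293*1/3829 - 1486*1/(54*(-19 - 30)) = -293/3829 - 1486/(54*(-49)) = -293/3829 - 1486/(-2646) = -293/3829 - 1486*(-1/2646) = -293/3829 + 743/1323 = 351044/723681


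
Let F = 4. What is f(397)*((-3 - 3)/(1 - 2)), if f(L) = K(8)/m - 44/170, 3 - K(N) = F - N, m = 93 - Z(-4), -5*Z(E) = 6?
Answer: -14774/13345 ≈ -1.1071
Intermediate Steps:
Z(E) = -6/5 (Z(E) = -⅕*6 = -6/5)
m = 471/5 (m = 93 - 1*(-6/5) = 93 + 6/5 = 471/5 ≈ 94.200)
K(N) = -1 + N (K(N) = 3 - (4 - N) = 3 + (-4 + N) = -1 + N)
f(L) = -7387/40035 (f(L) = (-1 + 8)/(471/5) - 44/170 = 7*(5/471) - 44*1/170 = 35/471 - 22/85 = -7387/40035)
f(397)*((-3 - 3)/(1 - 2)) = -7387*(-3 - 3)/(40035*(1 - 2)) = -(-14774)/(13345*(-1)) = -(-14774)*(-1)/13345 = -7387/40035*6 = -14774/13345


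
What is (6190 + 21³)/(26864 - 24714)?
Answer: 15451/2150 ≈ 7.1865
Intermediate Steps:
(6190 + 21³)/(26864 - 24714) = (6190 + 9261)/2150 = 15451*(1/2150) = 15451/2150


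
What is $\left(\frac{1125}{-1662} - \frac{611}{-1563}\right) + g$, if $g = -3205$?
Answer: $- \frac{2775463541}{865902} \approx -3205.3$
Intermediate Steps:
$\left(\frac{1125}{-1662} - \frac{611}{-1563}\right) + g = \left(\frac{1125}{-1662} - \frac{611}{-1563}\right) - 3205 = \left(1125 \left(- \frac{1}{1662}\right) - - \frac{611}{1563}\right) - 3205 = \left(- \frac{375}{554} + \frac{611}{1563}\right) - 3205 = - \frac{247631}{865902} - 3205 = - \frac{2775463541}{865902}$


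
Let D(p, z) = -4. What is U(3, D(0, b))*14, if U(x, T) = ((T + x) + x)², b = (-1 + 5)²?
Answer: 56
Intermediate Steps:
b = 16 (b = 4² = 16)
U(x, T) = (T + 2*x)²
U(3, D(0, b))*14 = (-4 + 2*3)²*14 = (-4 + 6)²*14 = 2²*14 = 4*14 = 56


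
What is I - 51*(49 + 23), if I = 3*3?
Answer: -3663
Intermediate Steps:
I = 9
I - 51*(49 + 23) = 9 - 51*(49 + 23) = 9 - 51*72 = 9 - 3672 = -3663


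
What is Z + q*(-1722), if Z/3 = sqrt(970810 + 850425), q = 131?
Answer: -225582 + 3*sqrt(1821235) ≈ -2.2153e+5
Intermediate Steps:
Z = 3*sqrt(1821235) (Z = 3*sqrt(970810 + 850425) = 3*sqrt(1821235) ≈ 4048.6)
Z + q*(-1722) = 3*sqrt(1821235) + 131*(-1722) = 3*sqrt(1821235) - 225582 = -225582 + 3*sqrt(1821235)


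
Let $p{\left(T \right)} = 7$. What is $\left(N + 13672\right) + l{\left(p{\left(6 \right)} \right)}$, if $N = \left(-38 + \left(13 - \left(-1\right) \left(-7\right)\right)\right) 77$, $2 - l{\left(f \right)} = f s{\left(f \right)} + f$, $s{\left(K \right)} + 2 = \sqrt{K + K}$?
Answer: $11217 - 7 \sqrt{14} \approx 11191.0$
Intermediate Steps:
$s{\left(K \right)} = -2 + \sqrt{2} \sqrt{K}$ ($s{\left(K \right)} = -2 + \sqrt{K + K} = -2 + \sqrt{2 K} = -2 + \sqrt{2} \sqrt{K}$)
$l{\left(f \right)} = 2 - f - f \left(-2 + \sqrt{2} \sqrt{f}\right)$ ($l{\left(f \right)} = 2 - \left(f \left(-2 + \sqrt{2} \sqrt{f}\right) + f\right) = 2 - \left(f + f \left(-2 + \sqrt{2} \sqrt{f}\right)\right) = 2 - f - f \left(-2 + \sqrt{2} \sqrt{f}\right)$)
$N = -2464$ ($N = \left(-38 + \left(13 - 7\right)\right) 77 = \left(-38 + 6\right) 77 = \left(-32\right) 77 = -2464$)
$\left(N + 13672\right) + l{\left(p{\left(6 \right)} \right)} = \left(-2464 + 13672\right) + \left(2 + 7 - \sqrt{2} \cdot 7^{\frac{3}{2}}\right) = 11208 + \left(2 + 7 - \sqrt{2} \cdot 7 \sqrt{7}\right) = 11208 + \left(2 + 7 - 7 \sqrt{14}\right) = 11208 + \left(9 - 7 \sqrt{14}\right) = 11217 - 7 \sqrt{14}$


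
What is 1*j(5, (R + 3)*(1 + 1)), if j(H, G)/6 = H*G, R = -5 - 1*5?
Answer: -420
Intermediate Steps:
R = -10 (R = -5 - 5 = -10)
j(H, G) = 6*G*H (j(H, G) = 6*(H*G) = 6*(G*H) = 6*G*H)
1*j(5, (R + 3)*(1 + 1)) = 1*(6*((-10 + 3)*(1 + 1))*5) = 1*(6*(-7*2)*5) = 1*(6*(-14)*5) = 1*(-420) = -420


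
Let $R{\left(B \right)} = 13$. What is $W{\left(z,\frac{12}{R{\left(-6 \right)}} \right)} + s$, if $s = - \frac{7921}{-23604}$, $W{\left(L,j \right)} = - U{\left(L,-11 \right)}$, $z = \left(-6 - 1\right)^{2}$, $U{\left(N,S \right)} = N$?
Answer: $- \frac{1148675}{23604} \approx -48.664$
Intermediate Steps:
$z = 49$ ($z = \left(-7\right)^{2} = 49$)
$W{\left(L,j \right)} = - L$
$s = \frac{7921}{23604}$ ($s = \left(-7921\right) \left(- \frac{1}{23604}\right) = \frac{7921}{23604} \approx 0.33558$)
$W{\left(z,\frac{12}{R{\left(-6 \right)}} \right)} + s = \left(-1\right) 49 + \frac{7921}{23604} = -49 + \frac{7921}{23604} = - \frac{1148675}{23604}$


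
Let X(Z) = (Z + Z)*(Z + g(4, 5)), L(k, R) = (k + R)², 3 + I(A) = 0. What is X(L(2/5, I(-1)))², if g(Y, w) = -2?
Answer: 1617809284/390625 ≈ 4141.6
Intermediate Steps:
I(A) = -3 (I(A) = -3 + 0 = -3)
L(k, R) = (R + k)²
X(Z) = 2*Z*(-2 + Z) (X(Z) = (Z + Z)*(Z - 2) = (2*Z)*(-2 + Z) = 2*Z*(-2 + Z))
X(L(2/5, I(-1)))² = (2*(-3 + 2/5)²*(-2 + (-3 + 2/5)²))² = (2*(-3 + 2*(⅕))²*(-2 + (-3 + 2*(⅕))²))² = (2*(-3 + ⅖)²*(-2 + (-3 + ⅖)²))² = (2*(-13/5)²*(-2 + (-13/5)²))² = (2*(169/25)*(-2 + 169/25))² = (2*(169/25)*(119/25))² = (40222/625)² = 1617809284/390625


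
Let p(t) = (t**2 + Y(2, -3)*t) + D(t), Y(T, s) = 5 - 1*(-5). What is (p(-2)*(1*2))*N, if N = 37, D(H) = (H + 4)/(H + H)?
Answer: -1221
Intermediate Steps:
Y(T, s) = 10 (Y(T, s) = 5 + 5 = 10)
D(H) = (4 + H)/(2*H) (D(H) = (4 + H)/((2*H)) = (4 + H)*(1/(2*H)) = (4 + H)/(2*H))
p(t) = t**2 + 10*t + (4 + t)/(2*t) (p(t) = (t**2 + 10*t) + (4 + t)/(2*t) = t**2 + 10*t + (4 + t)/(2*t))
(p(-2)*(1*2))*N = ((1/2 + (-2)**2 + 2/(-2) + 10*(-2))*(1*2))*37 = ((1/2 + 4 + 2*(-1/2) - 20)*2)*37 = ((1/2 + 4 - 1 - 20)*2)*37 = -33/2*2*37 = -33*37 = -1221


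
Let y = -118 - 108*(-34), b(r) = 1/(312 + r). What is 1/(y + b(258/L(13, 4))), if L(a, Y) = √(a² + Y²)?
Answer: 63766195824/226625265095561 + 258*√185/226625265095561 ≈ 0.00028137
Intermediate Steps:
L(a, Y) = √(Y² + a²)
y = 3554 (y = -118 + 3672 = 3554)
1/(y + b(258/L(13, 4))) = 1/(3554 + 1/(312 + 258/(√(4² + 13²)))) = 1/(3554 + 1/(312 + 258/(√(16 + 169)))) = 1/(3554 + 1/(312 + 258/(√185))) = 1/(3554 + 1/(312 + 258*(√185/185))) = 1/(3554 + 1/(312 + 258*√185/185))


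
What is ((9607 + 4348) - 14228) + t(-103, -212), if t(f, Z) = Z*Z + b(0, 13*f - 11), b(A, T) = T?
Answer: 43321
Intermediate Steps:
t(f, Z) = -11 + Z² + 13*f (t(f, Z) = Z*Z + (13*f - 11) = Z² + (-11 + 13*f) = -11 + Z² + 13*f)
((9607 + 4348) - 14228) + t(-103, -212) = ((9607 + 4348) - 14228) + (-11 + (-212)² + 13*(-103)) = (13955 - 14228) + (-11 + 44944 - 1339) = -273 + 43594 = 43321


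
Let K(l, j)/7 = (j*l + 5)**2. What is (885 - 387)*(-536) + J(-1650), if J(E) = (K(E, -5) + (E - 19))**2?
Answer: 227541884906145108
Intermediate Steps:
K(l, j) = 7*(5 + j*l)**2 (K(l, j) = 7*(j*l + 5)**2 = 7*(5 + j*l)**2)
J(E) = (-19 + E + 7*(5 - 5*E)**2)**2 (J(E) = (7*(5 - 5*E)**2 + (E - 19))**2 = (7*(5 - 5*E)**2 + (-19 + E))**2 = (-19 + E + 7*(5 - 5*E)**2)**2)
(885 - 387)*(-536) + J(-1650) = (885 - 387)*(-536) + (-19 - 1650 + 175*(-1 - 1650)**2)**2 = 498*(-536) + (-19 - 1650 + 175*(-1651)**2)**2 = -266928 + (-19 - 1650 + 175*2725801)**2 = -266928 + (-19 - 1650 + 477015175)**2 = -266928 + 477013506**2 = -266928 + 227541884906412036 = 227541884906145108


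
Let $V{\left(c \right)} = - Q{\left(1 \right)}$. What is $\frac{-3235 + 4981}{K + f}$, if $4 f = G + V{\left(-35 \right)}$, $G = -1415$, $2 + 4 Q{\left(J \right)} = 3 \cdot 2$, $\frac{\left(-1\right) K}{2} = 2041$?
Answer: $- \frac{873}{2218} \approx -0.3936$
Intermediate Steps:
$K = -4082$ ($K = \left(-2\right) 2041 = -4082$)
$Q{\left(J \right)} = 1$ ($Q{\left(J \right)} = - \frac{1}{2} + \frac{3 \cdot 2}{4} = - \frac{1}{2} + \frac{1}{4} \cdot 6 = - \frac{1}{2} + \frac{3}{2} = 1$)
$V{\left(c \right)} = -1$ ($V{\left(c \right)} = \left(-1\right) 1 = -1$)
$f = -354$ ($f = \frac{-1415 - 1}{4} = \frac{1}{4} \left(-1416\right) = -354$)
$\frac{-3235 + 4981}{K + f} = \frac{-3235 + 4981}{-4082 - 354} = \frac{1746}{-4436} = 1746 \left(- \frac{1}{4436}\right) = - \frac{873}{2218}$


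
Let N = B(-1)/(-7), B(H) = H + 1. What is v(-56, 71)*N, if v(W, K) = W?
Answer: 0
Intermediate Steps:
B(H) = 1 + H
N = 0 (N = (1 - 1)/(-7) = 0*(-⅐) = 0)
v(-56, 71)*N = -56*0 = 0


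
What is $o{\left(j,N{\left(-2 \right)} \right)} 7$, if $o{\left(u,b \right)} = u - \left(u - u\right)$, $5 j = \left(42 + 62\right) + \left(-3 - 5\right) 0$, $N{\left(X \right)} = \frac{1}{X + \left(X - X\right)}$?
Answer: $\frac{728}{5} \approx 145.6$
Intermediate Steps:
$N{\left(X \right)} = \frac{1}{X}$ ($N{\left(X \right)} = \frac{1}{X + 0} = \frac{1}{X}$)
$j = \frac{104}{5}$ ($j = \frac{\left(42 + 62\right) + \left(-3 - 5\right) 0}{5} = \frac{104 - 0}{5} = \frac{104 + 0}{5} = \frac{1}{5} \cdot 104 = \frac{104}{5} \approx 20.8$)
$o{\left(u,b \right)} = u$ ($o{\left(u,b \right)} = u - 0 = u + 0 = u$)
$o{\left(j,N{\left(-2 \right)} \right)} 7 = \frac{104}{5} \cdot 7 = \frac{728}{5}$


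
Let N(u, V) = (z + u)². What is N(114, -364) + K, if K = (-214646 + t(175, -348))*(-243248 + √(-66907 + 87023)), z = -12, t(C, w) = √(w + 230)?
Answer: 52212220612 - 429292*√5029 - 243248*I*√118 + 2*I*√593422 ≈ 5.2182e+10 - 2.6408e+6*I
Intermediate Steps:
t(C, w) = √(230 + w)
N(u, V) = (-12 + u)²
K = (-243248 + 2*√5029)*(-214646 + I*√118) (K = (-214646 + √(230 - 348))*(-243248 + √(-66907 + 87023)) = (-214646 + √(-118))*(-243248 + √20116) = (-214646 + I*√118)*(-243248 + 2*√5029) = (-243248 + 2*√5029)*(-214646 + I*√118) ≈ 5.2182e+10 - 2.6408e+6*I)
N(114, -364) + K = (-12 + 114)² + (52212210208 - 429292*√5029 - 243248*I*√118 + 2*I*√593422) = 102² + (52212210208 - 429292*√5029 - 243248*I*√118 + 2*I*√593422) = 10404 + (52212210208 - 429292*√5029 - 243248*I*√118 + 2*I*√593422) = 52212220612 - 429292*√5029 - 243248*I*√118 + 2*I*√593422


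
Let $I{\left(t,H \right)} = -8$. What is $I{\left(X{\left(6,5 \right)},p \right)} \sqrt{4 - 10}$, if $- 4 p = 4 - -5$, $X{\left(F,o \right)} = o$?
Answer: $- 8 i \sqrt{6} \approx - 19.596 i$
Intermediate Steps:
$p = - \frac{9}{4}$ ($p = - \frac{4 - -5}{4} = - \frac{4 + 5}{4} = \left(- \frac{1}{4}\right) 9 = - \frac{9}{4} \approx -2.25$)
$I{\left(X{\left(6,5 \right)},p \right)} \sqrt{4 - 10} = - 8 \sqrt{4 - 10} = - 8 \sqrt{-6} = - 8 i \sqrt{6}$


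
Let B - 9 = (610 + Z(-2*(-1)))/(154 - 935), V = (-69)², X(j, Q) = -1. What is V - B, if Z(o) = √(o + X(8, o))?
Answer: 3711923/781 ≈ 4752.8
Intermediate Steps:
V = 4761
Z(o) = √(-1 + o) (Z(o) = √(o - 1) = √(-1 + o))
B = 6418/781 (B = 9 + (610 + √(-1 - 2*(-1)))/(154 - 935) = 9 + (610 + √(-1 + 2))/(-781) = 9 + (610 + √1)*(-1/781) = 9 + (610 + 1)*(-1/781) = 9 + 611*(-1/781) = 9 - 611/781 = 6418/781 ≈ 8.2177)
V - B = 4761 - 1*6418/781 = 4761 - 6418/781 = 3711923/781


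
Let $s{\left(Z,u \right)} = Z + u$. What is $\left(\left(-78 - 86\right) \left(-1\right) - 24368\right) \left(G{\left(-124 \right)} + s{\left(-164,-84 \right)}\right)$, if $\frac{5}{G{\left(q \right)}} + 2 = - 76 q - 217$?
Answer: $\frac{11050747668}{1841} \approx 6.0026 \cdot 10^{6}$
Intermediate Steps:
$G{\left(q \right)} = \frac{5}{-219 - 76 q}$ ($G{\left(q \right)} = \frac{5}{-2 - \left(217 + 76 q\right)} = \frac{5}{-219 - 76 q}$)
$\left(\left(-78 - 86\right) \left(-1\right) - 24368\right) \left(G{\left(-124 \right)} + s{\left(-164,-84 \right)}\right) = \left(\left(-78 - 86\right) \left(-1\right) - 24368\right) \left(- \frac{5}{219 + 76 \left(-124\right)} - 248\right) = \left(\left(-164\right) \left(-1\right) - 24368\right) \left(- \frac{5}{219 - 9424} - 248\right) = \left(164 - 24368\right) \left(- \frac{5}{-9205} - 248\right) = - 24204 \left(\left(-5\right) \left(- \frac{1}{9205}\right) - 248\right) = - 24204 \left(\frac{1}{1841} - 248\right) = \left(-24204\right) \left(- \frac{456567}{1841}\right) = \frac{11050747668}{1841}$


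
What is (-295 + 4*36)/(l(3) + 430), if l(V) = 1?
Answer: -151/431 ≈ -0.35035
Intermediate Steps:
(-295 + 4*36)/(l(3) + 430) = (-295 + 4*36)/(1 + 430) = (-295 + 144)/431 = -151*1/431 = -151/431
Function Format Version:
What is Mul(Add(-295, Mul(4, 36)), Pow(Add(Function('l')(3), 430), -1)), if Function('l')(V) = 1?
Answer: Rational(-151, 431) ≈ -0.35035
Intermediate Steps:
Mul(Add(-295, Mul(4, 36)), Pow(Add(Function('l')(3), 430), -1)) = Mul(Add(-295, Mul(4, 36)), Pow(Add(1, 430), -1)) = Mul(Add(-295, 144), Pow(431, -1)) = Mul(-151, Rational(1, 431)) = Rational(-151, 431)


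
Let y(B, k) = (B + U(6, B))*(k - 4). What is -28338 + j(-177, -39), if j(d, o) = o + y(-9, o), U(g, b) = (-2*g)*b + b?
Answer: -32247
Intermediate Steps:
U(g, b) = b - 2*b*g (U(g, b) = -2*b*g + b = b - 2*b*g)
y(B, k) = -10*B*(-4 + k) (y(B, k) = (B + B*(1 - 2*6))*(k - 4) = (B + B*(1 - 12))*(-4 + k) = (B + B*(-11))*(-4 + k) = (B - 11*B)*(-4 + k) = (-10*B)*(-4 + k) = -10*B*(-4 + k))
j(d, o) = -360 + 91*o (j(d, o) = o + 10*(-9)*(4 - o) = o + (-360 + 90*o) = -360 + 91*o)
-28338 + j(-177, -39) = -28338 + (-360 + 91*(-39)) = -28338 + (-360 - 3549) = -28338 - 3909 = -32247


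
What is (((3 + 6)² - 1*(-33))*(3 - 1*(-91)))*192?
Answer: 2057472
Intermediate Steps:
(((3 + 6)² - 1*(-33))*(3 - 1*(-91)))*192 = ((9² + 33)*(3 + 91))*192 = ((81 + 33)*94)*192 = (114*94)*192 = 10716*192 = 2057472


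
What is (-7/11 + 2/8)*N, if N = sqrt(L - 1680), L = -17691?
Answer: -17*I*sqrt(19371)/44 ≈ -53.774*I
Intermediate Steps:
N = I*sqrt(19371) (N = sqrt(-17691 - 1680) = sqrt(-19371) = I*sqrt(19371) ≈ 139.18*I)
(-7/11 + 2/8)*N = (-7/11 + 2/8)*(I*sqrt(19371)) = (-7*1/11 + 2*(1/8))*(I*sqrt(19371)) = (-7/11 + 1/4)*(I*sqrt(19371)) = -17*I*sqrt(19371)/44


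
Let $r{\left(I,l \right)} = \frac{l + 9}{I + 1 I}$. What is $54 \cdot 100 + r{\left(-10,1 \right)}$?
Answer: $\frac{10799}{2} \approx 5399.5$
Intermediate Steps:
$r{\left(I,l \right)} = \frac{9 + l}{2 I}$ ($r{\left(I,l \right)} = \frac{9 + l}{I + I} = \frac{9 + l}{2 I}$)
$54 \cdot 100 + r{\left(-10,1 \right)} = 54 \cdot 100 + \frac{9 + 1}{2 \left(-10\right)} = 5400 + \frac{1}{2} \left(- \frac{1}{10}\right) 10 = 5400 - \frac{1}{2} = \frac{10799}{2}$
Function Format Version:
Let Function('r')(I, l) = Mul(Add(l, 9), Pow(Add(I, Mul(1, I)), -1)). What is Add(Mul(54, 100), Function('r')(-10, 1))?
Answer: Rational(10799, 2) ≈ 5399.5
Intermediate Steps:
Function('r')(I, l) = Mul(Rational(1, 2), Pow(I, -1), Add(9, l)) (Function('r')(I, l) = Mul(Add(9, l), Pow(Add(I, I), -1)) = Mul(Add(9, l), Pow(Mul(2, I), -1)) = Mul(Add(9, l), Mul(Rational(1, 2), Pow(I, -1))) = Mul(Rational(1, 2), Pow(I, -1), Add(9, l)))
Add(Mul(54, 100), Function('r')(-10, 1)) = Add(Mul(54, 100), Mul(Rational(1, 2), Pow(-10, -1), Add(9, 1))) = Add(5400, Mul(Rational(1, 2), Rational(-1, 10), 10)) = Add(5400, Rational(-1, 2)) = Rational(10799, 2)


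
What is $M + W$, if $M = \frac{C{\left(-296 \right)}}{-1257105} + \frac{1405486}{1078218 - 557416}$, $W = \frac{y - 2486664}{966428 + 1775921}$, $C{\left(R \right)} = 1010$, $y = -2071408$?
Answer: $\frac{185967644923710437}{179542356396839529} \approx 1.0358$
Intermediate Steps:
$W = - \frac{4558072}{2742349}$ ($W = \frac{-2071408 - 2486664}{966428 + 1775921} = - \frac{4558072}{2742349} \approx -1.6621$)
$M = \frac{176631746801}{65470279821}$ ($M = \frac{1010}{-1257105} + \frac{1405486}{1078218 - 557416} = 1010 \left(- \frac{1}{1257105}\right) + \frac{1405486}{520802} = - \frac{202}{251421} + 1405486 \cdot \frac{1}{520802} = - \frac{202}{251421} + \frac{702743}{260401} = \frac{176631746801}{65470279821} \approx 2.6979$)
$M + W = \frac{176631746801}{65470279821} - \frac{4558072}{2742349} = \frac{185967644923710437}{179542356396839529}$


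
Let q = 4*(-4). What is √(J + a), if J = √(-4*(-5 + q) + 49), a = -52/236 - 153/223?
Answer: √(-156910382 + 173106649*√133)/13157 ≈ 3.2598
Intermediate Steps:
q = -16
a = -11926/13157 (a = -52*1/236 - 153*1/223 = -13/59 - 153/223 = -11926/13157 ≈ -0.90644)
J = √133 (J = √(-4*(-5 - 16) + 49) = √(-4*(-21) + 49) = √(84 + 49) = √133 ≈ 11.533)
√(J + a) = √(√133 - 11926/13157) = √(-11926/13157 + √133)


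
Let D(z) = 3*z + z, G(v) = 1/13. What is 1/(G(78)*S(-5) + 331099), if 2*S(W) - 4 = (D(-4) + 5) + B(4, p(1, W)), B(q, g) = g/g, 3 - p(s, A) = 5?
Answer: 13/4304284 ≈ 3.0202e-6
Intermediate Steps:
G(v) = 1/13
p(s, A) = -2 (p(s, A) = 3 - 1*5 = 3 - 5 = -2)
D(z) = 4*z
B(q, g) = 1
S(W) = -3 (S(W) = 2 + ((4*(-4) + 5) + 1)/2 = 2 + ((-16 + 5) + 1)/2 = 2 + (-11 + 1)/2 = 2 + (½)*(-10) = 2 - 5 = -3)
1/(G(78)*S(-5) + 331099) = 1/((1/13)*(-3) + 331099) = 1/(-3/13 + 331099) = 1/(4304284/13) = 13/4304284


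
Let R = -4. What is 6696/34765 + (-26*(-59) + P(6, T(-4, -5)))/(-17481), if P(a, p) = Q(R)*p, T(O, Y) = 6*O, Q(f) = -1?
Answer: 62888906/607726965 ≈ 0.10348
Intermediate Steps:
P(a, p) = -p
6696/34765 + (-26*(-59) + P(6, T(-4, -5)))/(-17481) = 6696/34765 + (-26*(-59) - 6*(-4))/(-17481) = 6696*(1/34765) + (1534 - 1*(-24))*(-1/17481) = 6696/34765 + (1534 + 24)*(-1/17481) = 6696/34765 + 1558*(-1/17481) = 6696/34765 - 1558/17481 = 62888906/607726965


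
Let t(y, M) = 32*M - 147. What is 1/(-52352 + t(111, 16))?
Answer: -1/51987 ≈ -1.9236e-5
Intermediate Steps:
t(y, M) = -147 + 32*M
1/(-52352 + t(111, 16)) = 1/(-52352 + (-147 + 32*16)) = 1/(-52352 + (-147 + 512)) = 1/(-52352 + 365) = 1/(-51987) = -1/51987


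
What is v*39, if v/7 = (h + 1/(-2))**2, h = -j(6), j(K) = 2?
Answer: 6825/4 ≈ 1706.3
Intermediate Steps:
h = -2 (h = -1*2 = -2)
v = 175/4 (v = 7*(-2 + 1/(-2))**2 = 7*(-2 - 1/2)**2 = 7*(-5/2)**2 = 7*(25/4) = 175/4 ≈ 43.750)
v*39 = (175/4)*39 = 6825/4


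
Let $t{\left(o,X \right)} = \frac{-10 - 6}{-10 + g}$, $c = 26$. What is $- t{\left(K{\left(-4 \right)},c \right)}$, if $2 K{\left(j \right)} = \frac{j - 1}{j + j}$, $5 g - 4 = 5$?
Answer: $- \frac{80}{41} \approx -1.9512$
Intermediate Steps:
$g = \frac{9}{5}$ ($g = \frac{4}{5} + \frac{1}{5} \cdot 5 = \frac{4}{5} + 1 = \frac{9}{5} \approx 1.8$)
$K{\left(j \right)} = \frac{-1 + j}{4 j}$ ($K{\left(j \right)} = \frac{\left(j - 1\right) \frac{1}{j + j}}{2} = \frac{\left(-1 + j\right) \frac{1}{2 j}}{2} = \frac{\frac{1}{2} \frac{1}{j} \left(-1 + j\right)}{2} = \frac{-1 + j}{4 j}$)
$t{\left(o,X \right)} = \frac{80}{41}$ ($t{\left(o,X \right)} = \frac{-10 - 6}{-10 + \frac{9}{5}} = - \frac{16}{- \frac{41}{5}} = \left(-16\right) \left(- \frac{5}{41}\right) = \frac{80}{41}$)
$- t{\left(K{\left(-4 \right)},c \right)} = \left(-1\right) \frac{80}{41} = - \frac{80}{41}$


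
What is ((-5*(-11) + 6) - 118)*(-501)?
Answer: 28557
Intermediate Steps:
((-5*(-11) + 6) - 118)*(-501) = ((55 + 6) - 118)*(-501) = (61 - 118)*(-501) = -57*(-501) = 28557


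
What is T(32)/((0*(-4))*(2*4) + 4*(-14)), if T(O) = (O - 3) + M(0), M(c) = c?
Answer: -29/56 ≈ -0.51786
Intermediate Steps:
T(O) = -3 + O (T(O) = (O - 3) + 0 = (-3 + O) + 0 = -3 + O)
T(32)/((0*(-4))*(2*4) + 4*(-14)) = (-3 + 32)/((0*(-4))*(2*4) + 4*(-14)) = 29/(0*8 - 56) = 29/(0 - 56) = 29/(-56) = 29*(-1/56) = -29/56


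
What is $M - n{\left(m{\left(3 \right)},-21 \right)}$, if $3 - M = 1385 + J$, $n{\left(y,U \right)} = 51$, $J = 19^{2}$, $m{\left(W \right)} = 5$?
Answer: $-1794$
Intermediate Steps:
$J = 361$
$M = -1743$ ($M = 3 - \left(1385 + 361\right) = 3 - 1746 = -1743$)
$M - n{\left(m{\left(3 \right)},-21 \right)} = -1743 - 51 = -1794$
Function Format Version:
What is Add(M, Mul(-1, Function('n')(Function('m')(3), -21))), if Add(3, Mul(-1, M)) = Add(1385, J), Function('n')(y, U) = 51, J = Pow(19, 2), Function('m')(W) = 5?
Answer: -1794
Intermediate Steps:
J = 361
M = -1743 (M = Add(3, Mul(-1, Add(1385, 361))) = Add(3, Mul(-1, 1746)) = Add(3, -1746) = -1743)
Add(M, Mul(-1, Function('n')(Function('m')(3), -21))) = Add(-1743, Mul(-1, 51)) = Add(-1743, -51) = -1794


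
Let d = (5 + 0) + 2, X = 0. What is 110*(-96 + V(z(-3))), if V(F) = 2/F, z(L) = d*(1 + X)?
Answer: -73700/7 ≈ -10529.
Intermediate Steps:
d = 7 (d = 5 + 2 = 7)
z(L) = 7 (z(L) = 7*(1 + 0) = 7*1 = 7)
110*(-96 + V(z(-3))) = 110*(-96 + 2/7) = 110*(-670/7) = -73700/7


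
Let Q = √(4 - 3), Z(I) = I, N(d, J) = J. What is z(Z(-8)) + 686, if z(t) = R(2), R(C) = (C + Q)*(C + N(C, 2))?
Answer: 698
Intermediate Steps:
Q = 1 (Q = √1 = 1)
R(C) = (1 + C)*(2 + C) (R(C) = (C + 1)*(C + 2) = (1 + C)*(2 + C))
z(t) = 12 (z(t) = 2 + 2² + 3*2 = 2 + 4 + 6 = 12)
z(Z(-8)) + 686 = 12 + 686 = 698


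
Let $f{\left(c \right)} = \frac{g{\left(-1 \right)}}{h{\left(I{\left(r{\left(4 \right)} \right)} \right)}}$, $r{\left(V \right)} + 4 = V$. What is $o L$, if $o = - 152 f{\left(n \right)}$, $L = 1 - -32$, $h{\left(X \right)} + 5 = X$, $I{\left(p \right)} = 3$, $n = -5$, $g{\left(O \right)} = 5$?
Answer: $12540$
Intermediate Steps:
$r{\left(V \right)} = -4 + V$
$h{\left(X \right)} = -5 + X$
$f{\left(c \right)} = - \frac{5}{2}$ ($f{\left(c \right)} = \frac{5}{-5 + 3} = \frac{5}{-2} = 5 \left(- \frac{1}{2}\right) = - \frac{5}{2}$)
$L = 33$ ($L = 1 + 32 = 33$)
$o = 380$ ($o = \left(-152\right) \left(- \frac{5}{2}\right) = 380$)
$o L = 380 \cdot 33 = 12540$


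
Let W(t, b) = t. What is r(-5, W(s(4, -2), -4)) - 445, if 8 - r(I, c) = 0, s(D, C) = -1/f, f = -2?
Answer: -437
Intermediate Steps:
s(D, C) = ½ (s(D, C) = -1/(-2) = -1*(-½) = ½)
r(I, c) = 8 (r(I, c) = 8 - 1*0 = 8 + 0 = 8)
r(-5, W(s(4, -2), -4)) - 445 = 8 - 445 = -437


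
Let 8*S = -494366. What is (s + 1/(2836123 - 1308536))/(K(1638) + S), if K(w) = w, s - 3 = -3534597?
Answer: 21597599378708/367584787397 ≈ 58.755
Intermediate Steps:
s = -3534594 (s = 3 - 3534597 = -3534594)
S = -247183/4 (S = (⅛)*(-494366) = -247183/4 ≈ -61796.)
(s + 1/(2836123 - 1308536))/(K(1638) + S) = (-3534594 + 1/(2836123 - 1308536))/(1638 - 247183/4) = (-3534594 + 1/1527587)/(-240631/4) = (-3534594 + 1/1527587)*(-4/240631) = -5399399844677/1527587*(-4/240631) = 21597599378708/367584787397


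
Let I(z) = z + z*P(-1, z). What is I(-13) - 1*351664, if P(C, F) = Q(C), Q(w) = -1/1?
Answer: -351664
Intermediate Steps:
Q(w) = -1 (Q(w) = -1*1 = -1)
P(C, F) = -1
I(z) = 0 (I(z) = z + z*(-1) = z - z = 0)
I(-13) - 1*351664 = 0 - 1*351664 = 0 - 351664 = -351664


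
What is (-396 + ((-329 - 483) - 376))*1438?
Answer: -2277792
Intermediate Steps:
(-396 + ((-329 - 483) - 376))*1438 = (-396 + (-812 - 376))*1438 = (-396 - 1188)*1438 = -1584*1438 = -2277792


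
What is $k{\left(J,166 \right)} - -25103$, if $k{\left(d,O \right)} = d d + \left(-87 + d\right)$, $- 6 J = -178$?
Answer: $\frac{233332}{9} \approx 25926.0$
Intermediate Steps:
$J = \frac{89}{3}$ ($J = \left(- \frac{1}{6}\right) \left(-178\right) = \frac{89}{3} \approx 29.667$)
$k{\left(d,O \right)} = -87 + d + d^{2}$ ($k{\left(d,O \right)} = d^{2} + \left(-87 + d\right) = -87 + d + d^{2}$)
$k{\left(J,166 \right)} - -25103 = \left(-87 + \frac{89}{3} + \left(\frac{89}{3}\right)^{2}\right) - -25103 = \left(-87 + \frac{89}{3} + \frac{7921}{9}\right) + 25103 = \frac{7405}{9} + 25103 = \frac{233332}{9}$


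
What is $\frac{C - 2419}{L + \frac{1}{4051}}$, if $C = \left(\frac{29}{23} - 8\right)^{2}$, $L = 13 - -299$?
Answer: $- \frac{5086540926}{668609977} \approx -7.6076$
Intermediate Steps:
$L = 312$ ($L = 13 + 299 = 312$)
$C = \frac{24025}{529}$ ($C = \left(29 \cdot \frac{1}{23} - 8\right)^{2} = \left(\frac{29}{23} - 8\right)^{2} = \left(- \frac{155}{23}\right)^{2} = \frac{24025}{529} \approx 45.416$)
$\frac{C - 2419}{L + \frac{1}{4051}} = \frac{\frac{24025}{529} - 2419}{312 + \frac{1}{4051}} = - \frac{1255626}{529 \left(312 + \frac{1}{4051}\right)} = - \frac{1255626}{529 \cdot \frac{1263913}{4051}} = \left(- \frac{1255626}{529}\right) \frac{4051}{1263913} = - \frac{5086540926}{668609977}$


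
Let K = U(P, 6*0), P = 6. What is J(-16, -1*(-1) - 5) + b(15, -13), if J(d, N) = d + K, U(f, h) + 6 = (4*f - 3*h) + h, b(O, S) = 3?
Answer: 5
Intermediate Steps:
U(f, h) = -6 - 2*h + 4*f (U(f, h) = -6 + ((4*f - 3*h) + h) = -6 + ((-3*h + 4*f) + h) = -6 + (-2*h + 4*f) = -6 - 2*h + 4*f)
K = 18 (K = -6 - 12*0 + 4*6 = -6 - 2*0 + 24 = -6 + 0 + 24 = 18)
J(d, N) = 18 + d (J(d, N) = d + 18 = 18 + d)
J(-16, -1*(-1) - 5) + b(15, -13) = (18 - 16) + 3 = 2 + 3 = 5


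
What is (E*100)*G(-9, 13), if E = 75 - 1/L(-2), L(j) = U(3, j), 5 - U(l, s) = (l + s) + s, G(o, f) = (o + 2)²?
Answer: 1100050/3 ≈ 3.6668e+5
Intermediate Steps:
G(o, f) = (2 + o)²
U(l, s) = 5 - l - 2*s (U(l, s) = 5 - ((l + s) + s) = 5 - (l + 2*s) = 5 + (-l - 2*s) = 5 - l - 2*s)
L(j) = 2 - 2*j (L(j) = 5 - 1*3 - 2*j = 5 - 3 - 2*j = 2 - 2*j)
E = 449/6 (E = 75 - 1/(2 - 2*(-2)) = 75 - 1/(2 + 4) = 75 - 1/6 = 75 - 1*⅙ = 75 - ⅙ = 449/6 ≈ 74.833)
(E*100)*G(-9, 13) = ((449/6)*100)*(2 - 9)² = (22450/3)*(-7)² = (22450/3)*49 = 1100050/3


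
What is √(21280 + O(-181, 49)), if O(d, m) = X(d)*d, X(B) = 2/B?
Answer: √21282 ≈ 145.88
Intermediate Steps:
O(d, m) = 2 (O(d, m) = (2/d)*d = 2)
√(21280 + O(-181, 49)) = √(21280 + 2) = √21282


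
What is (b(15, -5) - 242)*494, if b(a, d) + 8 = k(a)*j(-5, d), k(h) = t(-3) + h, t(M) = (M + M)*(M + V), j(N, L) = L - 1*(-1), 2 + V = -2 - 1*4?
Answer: -283556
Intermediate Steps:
V = -8 (V = -2 + (-2 - 1*4) = -2 + (-2 - 4) = -2 - 6 = -8)
j(N, L) = 1 + L (j(N, L) = L + 1 = 1 + L)
t(M) = 2*M*(-8 + M) (t(M) = (M + M)*(M - 8) = (2*M)*(-8 + M) = 2*M*(-8 + M))
k(h) = 66 + h (k(h) = 2*(-3)*(-8 - 3) + h = 2*(-3)*(-11) + h = 66 + h)
b(a, d) = -8 + (1 + d)*(66 + a) (b(a, d) = -8 + (66 + a)*(1 + d) = -8 + (1 + d)*(66 + a))
(b(15, -5) - 242)*494 = ((-8 + (1 - 5)*(66 + 15)) - 242)*494 = ((-8 - 4*81) - 242)*494 = ((-8 - 324) - 242)*494 = (-332 - 242)*494 = -574*494 = -283556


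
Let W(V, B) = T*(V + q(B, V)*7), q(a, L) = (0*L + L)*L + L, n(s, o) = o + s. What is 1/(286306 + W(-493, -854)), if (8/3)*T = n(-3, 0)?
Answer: -8/12986143 ≈ -6.1604e-7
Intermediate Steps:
T = -9/8 (T = 3*(0 - 3)/8 = (3/8)*(-3) = -9/8 ≈ -1.1250)
q(a, L) = L + L**2 (q(a, L) = (0 + L)*L + L = L*L + L = L**2 + L = L + L**2)
W(V, B) = -9*V/8 - 63*V*(1 + V)/8 (W(V, B) = -9*(V + (V*(1 + V))*7)/8 = -9*(V + 7*V*(1 + V))/8 = -9*V/8 - 63*V*(1 + V)/8)
1/(286306 + W(-493, -854)) = 1/(286306 + (9/8)*(-493)*(-8 - 7*(-493))) = 1/(286306 + (9/8)*(-493)*(-8 + 3451)) = 1/(286306 + (9/8)*(-493)*3443) = 1/(286306 - 15276591/8) = 1/(-12986143/8) = -8/12986143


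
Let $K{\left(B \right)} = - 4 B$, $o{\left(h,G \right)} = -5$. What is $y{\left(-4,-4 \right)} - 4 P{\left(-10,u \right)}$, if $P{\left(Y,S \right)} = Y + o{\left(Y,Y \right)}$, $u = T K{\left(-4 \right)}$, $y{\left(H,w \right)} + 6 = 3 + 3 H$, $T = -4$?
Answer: $45$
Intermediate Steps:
$y{\left(H,w \right)} = -3 + 3 H$ ($y{\left(H,w \right)} = -6 + \left(3 + 3 H\right) = -3 + 3 H$)
$u = -64$ ($u = - 4 \left(\left(-4\right) \left(-4\right)\right) = \left(-4\right) 16 = -64$)
$P{\left(Y,S \right)} = -5 + Y$ ($P{\left(Y,S \right)} = Y - 5 = -5 + Y$)
$y{\left(-4,-4 \right)} - 4 P{\left(-10,u \right)} = \left(-3 + 3 \left(-4\right)\right) - 4 \left(-5 - 10\right) = \left(-3 - 12\right) - -60 = -15 + 60 = 45$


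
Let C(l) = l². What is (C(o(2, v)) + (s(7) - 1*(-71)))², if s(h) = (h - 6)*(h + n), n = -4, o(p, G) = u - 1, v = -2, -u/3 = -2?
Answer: 9801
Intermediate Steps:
u = 6 (u = -3*(-2) = 6)
o(p, G) = 5 (o(p, G) = 6 - 1 = 5)
s(h) = (-6 + h)*(-4 + h) (s(h) = (h - 6)*(h - 4) = (-6 + h)*(-4 + h))
(C(o(2, v)) + (s(7) - 1*(-71)))² = (5² + ((24 + 7² - 10*7) - 1*(-71)))² = (25 + ((24 + 49 - 70) + 71))² = (25 + (3 + 71))² = (25 + 74)² = 99² = 9801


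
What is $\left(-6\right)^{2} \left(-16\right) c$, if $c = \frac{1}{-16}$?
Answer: $36$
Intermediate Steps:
$c = - \frac{1}{16} \approx -0.0625$
$\left(-6\right)^{2} \left(-16\right) c = \left(-6\right)^{2} \left(-16\right) \left(- \frac{1}{16}\right) = 36 \left(-16\right) \left(- \frac{1}{16}\right) = \left(-576\right) \left(- \frac{1}{16}\right) = 36$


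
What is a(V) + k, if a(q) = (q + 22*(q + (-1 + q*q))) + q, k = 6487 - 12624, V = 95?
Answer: 194671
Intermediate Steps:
k = -6137
a(q) = -22 + 22*q**2 + 24*q (a(q) = (q + 22*(q + (-1 + q**2))) + q = (q + 22*(-1 + q + q**2)) + q = (q + (-22 + 22*q + 22*q**2)) + q = (-22 + 22*q**2 + 23*q) + q = -22 + 22*q**2 + 24*q)
a(V) + k = (-22 + 22*95**2 + 24*95) - 6137 = (-22 + 22*9025 + 2280) - 6137 = (-22 + 198550 + 2280) - 6137 = 200808 - 6137 = 194671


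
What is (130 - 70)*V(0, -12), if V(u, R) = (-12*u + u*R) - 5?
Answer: -300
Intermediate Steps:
V(u, R) = -5 - 12*u + R*u (V(u, R) = (-12*u + R*u) - 5 = -5 - 12*u + R*u)
(130 - 70)*V(0, -12) = (130 - 70)*(-5 - 12*0 - 12*0) = 60*(-5 + 0 + 0) = 60*(-5) = -300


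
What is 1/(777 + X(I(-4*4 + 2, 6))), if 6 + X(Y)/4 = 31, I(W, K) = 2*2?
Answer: 1/877 ≈ 0.0011403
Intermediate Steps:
I(W, K) = 4
X(Y) = 100 (X(Y) = -24 + 4*31 = -24 + 124 = 100)
1/(777 + X(I(-4*4 + 2, 6))) = 1/(777 + 100) = 1/877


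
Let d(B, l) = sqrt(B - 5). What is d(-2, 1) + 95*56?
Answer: 5320 + I*sqrt(7) ≈ 5320.0 + 2.6458*I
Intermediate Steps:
d(B, l) = sqrt(-5 + B)
d(-2, 1) + 95*56 = sqrt(-5 - 2) + 95*56 = sqrt(-7) + 5320 = I*sqrt(7) + 5320 = 5320 + I*sqrt(7)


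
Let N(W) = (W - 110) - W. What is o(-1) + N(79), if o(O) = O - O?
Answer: -110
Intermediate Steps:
o(O) = 0
N(W) = -110 (N(W) = (-110 + W) - W = -110)
o(-1) + N(79) = 0 - 110 = -110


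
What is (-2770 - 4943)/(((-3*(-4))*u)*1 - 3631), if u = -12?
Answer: 7713/3775 ≈ 2.0432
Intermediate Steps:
(-2770 - 4943)/(((-3*(-4))*u)*1 - 3631) = (-2770 - 4943)/((-3*(-4)*(-12))*1 - 3631) = -7713/((12*(-12))*1 - 3631) = -7713/(-144*1 - 3631) = -7713/(-144 - 3631) = -7713/(-3775) = -7713*(-1/3775) = 7713/3775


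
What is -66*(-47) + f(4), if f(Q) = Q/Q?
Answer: 3103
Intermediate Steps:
f(Q) = 1
-66*(-47) + f(4) = -66*(-47) + 1 = 3102 + 1 = 3103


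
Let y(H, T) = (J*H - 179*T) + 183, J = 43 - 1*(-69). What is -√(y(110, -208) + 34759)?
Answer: -√84494 ≈ -290.68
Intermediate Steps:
J = 112 (J = 43 + 69 = 112)
y(H, T) = 183 - 179*T + 112*H (y(H, T) = (112*H - 179*T) + 183 = (-179*T + 112*H) + 183 = 183 - 179*T + 112*H)
-√(y(110, -208) + 34759) = -√((183 - 179*(-208) + 112*110) + 34759) = -√((183 + 37232 + 12320) + 34759) = -√(49735 + 34759) = -√84494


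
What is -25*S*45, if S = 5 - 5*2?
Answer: 5625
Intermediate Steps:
S = -5 (S = 5 - 10 = -5)
-25*S*45 = -25*(-5)*45 = 125*45 = 5625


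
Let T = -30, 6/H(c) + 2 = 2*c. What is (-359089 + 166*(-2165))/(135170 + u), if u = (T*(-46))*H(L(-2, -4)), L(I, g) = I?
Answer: -718479/133790 ≈ -5.3702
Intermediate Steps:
H(c) = 6/(-2 + 2*c)
u = -1380 (u = (-30*(-46))*(3/(-1 - 2)) = 1380*(3/(-3)) = 1380*(3*(-⅓)) = 1380*(-1) = -1380)
(-359089 + 166*(-2165))/(135170 + u) = (-359089 + 166*(-2165))/(135170 - 1380) = (-359089 - 359390)/133790 = -718479*1/133790 = -718479/133790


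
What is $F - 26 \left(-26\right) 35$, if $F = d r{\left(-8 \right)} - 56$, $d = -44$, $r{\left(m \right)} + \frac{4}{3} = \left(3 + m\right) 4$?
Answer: $\frac{73628}{3} \approx 24543.0$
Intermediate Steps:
$r{\left(m \right)} = \frac{32}{3} + 4 m$ ($r{\left(m \right)} = - \frac{4}{3} + \left(3 + m\right) 4 = - \frac{4}{3} + \left(12 + 4 m\right) = \frac{32}{3} + 4 m$)
$F = \frac{2648}{3}$ ($F = - 44 \left(\frac{32}{3} + 4 \left(-8\right)\right) - 56 = - 44 \left(\frac{32}{3} - 32\right) - 56 = \left(-44\right) \left(- \frac{64}{3}\right) - 56 = \frac{2816}{3} - 56 = \frac{2648}{3} \approx 882.67$)
$F - 26 \left(-26\right) 35 = \frac{2648}{3} - 26 \left(-26\right) 35 = \frac{2648}{3} - \left(-676\right) 35 = \frac{2648}{3} - -23660 = \frac{2648}{3} + 23660 = \frac{73628}{3}$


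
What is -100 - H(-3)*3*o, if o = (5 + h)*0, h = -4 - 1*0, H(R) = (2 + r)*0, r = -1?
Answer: -100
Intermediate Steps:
H(R) = 0 (H(R) = (2 - 1)*0 = 1*0 = 0)
h = -4 (h = -4 + 0 = -4)
o = 0 (o = (5 - 4)*0 = 1*0 = 0)
-100 - H(-3)*3*o = -100 - 0*3*0 = -100 - 0*0 = -100 - 1*0 = -100 + 0 = -100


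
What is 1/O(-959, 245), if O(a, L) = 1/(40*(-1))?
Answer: -40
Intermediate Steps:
O(a, L) = -1/40 (O(a, L) = 1/(-40) = -1/40)
1/O(-959, 245) = 1/(-1/40) = -40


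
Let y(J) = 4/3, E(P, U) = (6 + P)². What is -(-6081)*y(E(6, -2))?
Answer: 8108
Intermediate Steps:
y(J) = 4/3 (y(J) = 4*(⅓) = 4/3)
-(-6081)*y(E(6, -2)) = -(-6081)*4/3 = -6081*(-4/3) = 8108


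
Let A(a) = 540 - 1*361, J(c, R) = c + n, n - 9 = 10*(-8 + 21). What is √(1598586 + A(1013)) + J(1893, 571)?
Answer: 2032 + √1598765 ≈ 3296.4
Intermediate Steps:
n = 139 (n = 9 + 10*(-8 + 21) = 9 + 10*13 = 9 + 130 = 139)
J(c, R) = 139 + c (J(c, R) = c + 139 = 139 + c)
A(a) = 179 (A(a) = 540 - 361 = 179)
√(1598586 + A(1013)) + J(1893, 571) = √(1598586 + 179) + (139 + 1893) = √1598765 + 2032 = 2032 + √1598765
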